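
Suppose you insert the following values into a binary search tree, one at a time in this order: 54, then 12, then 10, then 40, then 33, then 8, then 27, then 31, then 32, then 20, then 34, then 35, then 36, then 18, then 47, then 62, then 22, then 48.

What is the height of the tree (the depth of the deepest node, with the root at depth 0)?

Insert 54: tree is empty, so 54 becomes the root.
Insert 12: 12 < 54 → go left. Place as left child of 54.
Insert 10: 10 < 54 → go left; 10 < 12 → go left. Place as left child of 12.
Insert 40: 40 < 54 → go left; 40 > 12 → go right. Place as right child of 12.
Insert 33: 33 < 54 → go left; 33 > 12 → go right; 33 < 40 → go left. Place as left child of 40.
Insert 8: 8 < 54 → go left; 8 < 12 → go left; 8 < 10 → go left. Place as left child of 10.
Insert 27: 27 < 54 → go left; 27 > 12 → go right; 27 < 40 → go left; 27 < 33 → go left. Place as left child of 33.
Insert 31: 31 < 54 → go left; 31 > 12 → go right; 31 < 40 → go left; 31 < 33 → go left; 31 > 27 → go right. Place as right child of 27.
Insert 32: 32 < 54 → go left; 32 > 12 → go right; 32 < 40 → go left; 32 < 33 → go left; 32 > 27 → go right; 32 > 31 → go right. Place as right child of 31.
Insert 20: 20 < 54 → go left; 20 > 12 → go right; 20 < 40 → go left; 20 < 33 → go left; 20 < 27 → go left. Place as left child of 27.
Insert 34: 34 < 54 → go left; 34 > 12 → go right; 34 < 40 → go left; 34 > 33 → go right. Place as right child of 33.
Insert 35: 35 < 54 → go left; 35 > 12 → go right; 35 < 40 → go left; 35 > 33 → go right; 35 > 34 → go right. Place as right child of 34.
Insert 36: 36 < 54 → go left; 36 > 12 → go right; 36 < 40 → go left; 36 > 33 → go right; 36 > 34 → go right; 36 > 35 → go right. Place as right child of 35.
Insert 18: 18 < 54 → go left; 18 > 12 → go right; 18 < 40 → go left; 18 < 33 → go left; 18 < 27 → go left; 18 < 20 → go left. Place as left child of 20.
Insert 47: 47 < 54 → go left; 47 > 12 → go right; 47 > 40 → go right. Place as right child of 40.
Insert 62: 62 > 54 → go right. Place as right child of 54.
Insert 22: 22 < 54 → go left; 22 > 12 → go right; 22 < 40 → go left; 22 < 33 → go left; 22 < 27 → go left; 22 > 20 → go right. Place as right child of 20.
Insert 48: 48 < 54 → go left; 48 > 12 → go right; 48 > 40 → go right; 48 > 47 → go right. Place as right child of 47.

The deepest node is 32 at depth 6.

6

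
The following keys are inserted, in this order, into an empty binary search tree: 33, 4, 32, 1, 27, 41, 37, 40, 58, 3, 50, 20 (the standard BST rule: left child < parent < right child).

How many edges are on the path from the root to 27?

33: root
4: left child of 33 (depth 1)
32: right child of 4 (depth 2)
1: left child of 4 (depth 2)
27: left child of 32 (depth 3)
41: right child of 33 (depth 1)
37: left child of 41 (depth 2)
40: right child of 37 (depth 3)
58: right child of 41 (depth 2)
3: right child of 1 (depth 3)
50: left child of 58 (depth 3)
20: left child of 27 (depth 4)

Path to 27: 33 → 4 → 32 → 27, which is 3 edges.

3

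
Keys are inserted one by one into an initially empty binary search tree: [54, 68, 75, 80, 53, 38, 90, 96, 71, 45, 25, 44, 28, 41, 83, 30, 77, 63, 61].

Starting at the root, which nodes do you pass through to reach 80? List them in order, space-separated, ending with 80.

54 68 75 80

54: root
68: right child of 54 (depth 1)
75: right child of 68 (depth 2)
80: right child of 75 (depth 3)
53: left child of 54 (depth 1)
38: left child of 53 (depth 2)
90: right child of 80 (depth 4)
96: right child of 90 (depth 5)
71: left child of 75 (depth 3)
45: right child of 38 (depth 3)
25: left child of 38 (depth 3)
44: left child of 45 (depth 4)
28: right child of 25 (depth 4)
41: left child of 44 (depth 5)
83: left child of 90 (depth 5)
30: right child of 28 (depth 5)
77: left child of 80 (depth 4)
63: left child of 68 (depth 2)
61: left child of 63 (depth 3)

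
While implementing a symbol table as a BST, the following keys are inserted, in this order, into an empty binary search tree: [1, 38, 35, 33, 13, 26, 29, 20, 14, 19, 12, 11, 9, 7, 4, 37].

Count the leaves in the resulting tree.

1: root
38: right child of 1 (depth 1)
35: left child of 38 (depth 2)
33: left child of 35 (depth 3)
13: left child of 33 (depth 4)
26: right child of 13 (depth 5)
29: right child of 26 (depth 6)
20: left child of 26 (depth 6)
14: left child of 20 (depth 7)
19: right child of 14 (depth 8)
12: left child of 13 (depth 5)
11: left child of 12 (depth 6)
9: left child of 11 (depth 7)
7: left child of 9 (depth 8)
4: left child of 7 (depth 9)
37: right child of 35 (depth 3)

Leaves: 4, 19, 29, 37 — 4 in total.

4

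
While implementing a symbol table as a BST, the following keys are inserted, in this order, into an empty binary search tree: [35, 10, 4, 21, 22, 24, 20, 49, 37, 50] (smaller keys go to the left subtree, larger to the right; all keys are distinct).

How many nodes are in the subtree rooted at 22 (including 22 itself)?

Resulting structure (node: left, right):
  35: L=10, R=49
  10: L=4, R=21
  4: L=–, R=–
  21: L=20, R=22
  22: L=–, R=24
  24: L=–, R=–
  20: L=–, R=–
  49: L=37, R=50
  37: L=–, R=–
  50: L=–, R=–

Subtree rooted at 22 contains: 22, 24 — 2 nodes.

2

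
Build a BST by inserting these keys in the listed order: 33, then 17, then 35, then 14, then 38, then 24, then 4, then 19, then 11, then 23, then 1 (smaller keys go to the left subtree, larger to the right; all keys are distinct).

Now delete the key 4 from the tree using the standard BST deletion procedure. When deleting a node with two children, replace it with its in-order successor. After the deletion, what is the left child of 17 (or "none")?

14

33: root
17: left child of 33 (depth 1)
35: right child of 33 (depth 1)
14: left child of 17 (depth 2)
38: right child of 35 (depth 2)
24: right child of 17 (depth 2)
4: left child of 14 (depth 3)
19: left child of 24 (depth 3)
11: right child of 4 (depth 4)
23: right child of 19 (depth 4)
1: left child of 4 (depth 4)

Delete 4 (two children — replace with in-order successor).
After deletion, 17's left child: 14.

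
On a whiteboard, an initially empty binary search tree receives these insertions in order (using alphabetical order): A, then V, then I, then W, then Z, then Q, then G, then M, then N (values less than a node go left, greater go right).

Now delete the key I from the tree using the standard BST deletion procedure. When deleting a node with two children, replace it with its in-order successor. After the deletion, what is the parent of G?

M

Insert A: tree is empty, so A becomes the root.
Insert V: V > A → go right. Place as right child of A.
Insert I: I > A → go right; I < V → go left. Place as left child of V.
Insert W: W > A → go right; W > V → go right. Place as right child of V.
Insert Z: Z > A → go right; Z > V → go right; Z > W → go right. Place as right child of W.
Insert Q: Q > A → go right; Q < V → go left; Q > I → go right. Place as right child of I.
Insert G: G > A → go right; G < V → go left; G < I → go left. Place as left child of I.
Insert M: M > A → go right; M < V → go left; M > I → go right; M < Q → go left. Place as left child of Q.
Insert N: N > A → go right; N < V → go left; N > I → go right; N < Q → go left; N > M → go right. Place as right child of M.

Delete I (two children — replace with in-order successor).
After deletion, G's parent is M.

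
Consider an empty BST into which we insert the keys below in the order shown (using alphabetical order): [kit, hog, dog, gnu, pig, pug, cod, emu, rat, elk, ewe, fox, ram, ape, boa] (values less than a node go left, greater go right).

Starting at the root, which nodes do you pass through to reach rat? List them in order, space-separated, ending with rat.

kit pig pug rat

kit: root
hog: left child of kit (depth 1)
dog: left child of hog (depth 2)
gnu: right child of dog (depth 3)
pig: right child of kit (depth 1)
pug: right child of pig (depth 2)
cod: left child of dog (depth 3)
emu: left child of gnu (depth 4)
rat: right child of pug (depth 3)
elk: left child of emu (depth 5)
ewe: right child of emu (depth 5)
fox: right child of ewe (depth 6)
ram: left child of rat (depth 4)
ape: left child of cod (depth 4)
boa: right child of ape (depth 5)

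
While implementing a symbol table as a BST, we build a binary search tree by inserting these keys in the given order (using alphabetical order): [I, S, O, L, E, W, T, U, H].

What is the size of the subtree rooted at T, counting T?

I: root
S: right child of I (depth 1)
O: left child of S (depth 2)
L: left child of O (depth 3)
E: left child of I (depth 1)
W: right child of S (depth 2)
T: left child of W (depth 3)
U: right child of T (depth 4)
H: right child of E (depth 2)

Subtree rooted at T contains: T, U — 2 nodes.

2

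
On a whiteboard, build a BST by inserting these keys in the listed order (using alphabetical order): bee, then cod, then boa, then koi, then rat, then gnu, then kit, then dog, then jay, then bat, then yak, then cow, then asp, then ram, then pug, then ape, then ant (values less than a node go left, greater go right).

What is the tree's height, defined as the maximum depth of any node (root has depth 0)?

Insert bee: tree is empty, so bee becomes the root.
Insert cod: cod > bee → go right. Place as right child of bee.
Insert boa: boa > bee → go right; boa < cod → go left. Place as left child of cod.
Insert koi: koi > bee → go right; koi > cod → go right. Place as right child of cod.
Insert rat: rat > bee → go right; rat > cod → go right; rat > koi → go right. Place as right child of koi.
Insert gnu: gnu > bee → go right; gnu > cod → go right; gnu < koi → go left. Place as left child of koi.
Insert kit: kit > bee → go right; kit > cod → go right; kit < koi → go left; kit > gnu → go right. Place as right child of gnu.
Insert dog: dog > bee → go right; dog > cod → go right; dog < koi → go left; dog < gnu → go left. Place as left child of gnu.
Insert jay: jay > bee → go right; jay > cod → go right; jay < koi → go left; jay > gnu → go right; jay < kit → go left. Place as left child of kit.
Insert bat: bat < bee → go left. Place as left child of bee.
Insert yak: yak > bee → go right; yak > cod → go right; yak > koi → go right; yak > rat → go right. Place as right child of rat.
Insert cow: cow > bee → go right; cow > cod → go right; cow < koi → go left; cow < gnu → go left; cow < dog → go left. Place as left child of dog.
Insert asp: asp < bee → go left; asp < bat → go left. Place as left child of bat.
Insert ram: ram > bee → go right; ram > cod → go right; ram > koi → go right; ram < rat → go left. Place as left child of rat.
Insert pug: pug > bee → go right; pug > cod → go right; pug > koi → go right; pug < rat → go left; pug < ram → go left. Place as left child of ram.
Insert ape: ape < bee → go left; ape < bat → go left; ape < asp → go left. Place as left child of asp.
Insert ant: ant < bee → go left; ant < bat → go left; ant < asp → go left; ant < ape → go left. Place as left child of ape.

The deepest node is jay at depth 5.

5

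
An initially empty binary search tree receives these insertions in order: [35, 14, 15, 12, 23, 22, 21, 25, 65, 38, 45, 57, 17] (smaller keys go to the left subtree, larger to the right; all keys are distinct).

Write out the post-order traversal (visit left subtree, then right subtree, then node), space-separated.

12 17 21 22 25 23 15 14 57 45 38 65 35

35: root
14: left child of 35 (depth 1)
15: right child of 14 (depth 2)
12: left child of 14 (depth 2)
23: right child of 15 (depth 3)
22: left child of 23 (depth 4)
21: left child of 22 (depth 5)
25: right child of 23 (depth 4)
65: right child of 35 (depth 1)
38: left child of 65 (depth 2)
45: right child of 38 (depth 3)
57: right child of 45 (depth 4)
17: left child of 21 (depth 6)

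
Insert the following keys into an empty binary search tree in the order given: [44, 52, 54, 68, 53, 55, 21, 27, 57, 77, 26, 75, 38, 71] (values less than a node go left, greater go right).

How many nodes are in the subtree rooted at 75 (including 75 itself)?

2

Insert 44: tree is empty, so 44 becomes the root.
Insert 52: 52 > 44 → go right. Place as right child of 44.
Insert 54: 54 > 44 → go right; 54 > 52 → go right. Place as right child of 52.
Insert 68: 68 > 44 → go right; 68 > 52 → go right; 68 > 54 → go right. Place as right child of 54.
Insert 53: 53 > 44 → go right; 53 > 52 → go right; 53 < 54 → go left. Place as left child of 54.
Insert 55: 55 > 44 → go right; 55 > 52 → go right; 55 > 54 → go right; 55 < 68 → go left. Place as left child of 68.
Insert 21: 21 < 44 → go left. Place as left child of 44.
Insert 27: 27 < 44 → go left; 27 > 21 → go right. Place as right child of 21.
Insert 57: 57 > 44 → go right; 57 > 52 → go right; 57 > 54 → go right; 57 < 68 → go left; 57 > 55 → go right. Place as right child of 55.
Insert 77: 77 > 44 → go right; 77 > 52 → go right; 77 > 54 → go right; 77 > 68 → go right. Place as right child of 68.
Insert 26: 26 < 44 → go left; 26 > 21 → go right; 26 < 27 → go left. Place as left child of 27.
Insert 75: 75 > 44 → go right; 75 > 52 → go right; 75 > 54 → go right; 75 > 68 → go right; 75 < 77 → go left. Place as left child of 77.
Insert 38: 38 < 44 → go left; 38 > 21 → go right; 38 > 27 → go right. Place as right child of 27.
Insert 71: 71 > 44 → go right; 71 > 52 → go right; 71 > 54 → go right; 71 > 68 → go right; 71 < 77 → go left; 71 < 75 → go left. Place as left child of 75.

Subtree rooted at 75 contains: 75, 71 — 2 nodes.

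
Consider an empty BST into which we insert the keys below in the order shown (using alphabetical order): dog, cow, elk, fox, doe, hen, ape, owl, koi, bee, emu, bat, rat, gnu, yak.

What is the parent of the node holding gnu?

hen

Resulting structure (node: left, right):
  dog: L=cow, R=elk
  cow: L=ape, R=doe
  elk: L=–, R=fox
  fox: L=emu, R=hen
  doe: L=–, R=–
  hen: L=gnu, R=owl
  ape: L=–, R=bee
  owl: L=koi, R=rat
  koi: L=–, R=–
  bee: L=bat, R=–
  emu: L=–, R=–
  bat: L=–, R=–
  rat: L=–, R=yak
  gnu: L=–, R=–
  yak: L=–, R=–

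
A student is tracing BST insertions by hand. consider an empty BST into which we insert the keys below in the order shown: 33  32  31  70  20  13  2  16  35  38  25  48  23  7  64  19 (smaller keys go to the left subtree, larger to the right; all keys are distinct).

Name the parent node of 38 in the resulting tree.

35

Resulting structure (node: left, right):
  33: L=32, R=70
  32: L=31, R=–
  31: L=20, R=–
  70: L=35, R=–
  20: L=13, R=25
  13: L=2, R=16
  2: L=–, R=7
  16: L=–, R=19
  35: L=–, R=38
  38: L=–, R=48
  25: L=23, R=–
  48: L=–, R=64
  23: L=–, R=–
  7: L=–, R=–
  64: L=–, R=–
  19: L=–, R=–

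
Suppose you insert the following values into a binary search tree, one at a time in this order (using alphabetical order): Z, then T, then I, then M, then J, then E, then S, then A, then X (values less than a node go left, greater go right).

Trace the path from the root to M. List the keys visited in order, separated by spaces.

Z T I M

Resulting structure (node: left, right):
  Z: L=T, R=–
  T: L=I, R=X
  I: L=E, R=M
  M: L=J, R=S
  J: L=–, R=–
  E: L=A, R=–
  S: L=–, R=–
  A: L=–, R=–
  X: L=–, R=–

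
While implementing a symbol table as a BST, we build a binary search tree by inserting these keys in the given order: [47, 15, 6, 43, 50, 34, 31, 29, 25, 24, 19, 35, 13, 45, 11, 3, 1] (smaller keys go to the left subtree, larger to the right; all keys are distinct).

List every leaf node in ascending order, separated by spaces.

47: root
15: left child of 47 (depth 1)
6: left child of 15 (depth 2)
43: right child of 15 (depth 2)
50: right child of 47 (depth 1)
34: left child of 43 (depth 3)
31: left child of 34 (depth 4)
29: left child of 31 (depth 5)
25: left child of 29 (depth 6)
24: left child of 25 (depth 7)
19: left child of 24 (depth 8)
35: right child of 34 (depth 4)
13: right child of 6 (depth 3)
45: right child of 43 (depth 3)
11: left child of 13 (depth 4)
3: left child of 6 (depth 3)
1: left child of 3 (depth 4)

1 11 19 35 45 50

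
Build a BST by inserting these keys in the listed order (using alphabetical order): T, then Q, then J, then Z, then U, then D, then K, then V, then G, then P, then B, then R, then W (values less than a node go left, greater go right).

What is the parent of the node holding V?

Resulting structure (node: left, right):
  T: L=Q, R=Z
  Q: L=J, R=R
  J: L=D, R=K
  Z: L=U, R=–
  U: L=–, R=V
  D: L=B, R=G
  K: L=–, R=P
  V: L=–, R=W
  G: L=–, R=–
  P: L=–, R=–
  B: L=–, R=–
  R: L=–, R=–
  W: L=–, R=–

U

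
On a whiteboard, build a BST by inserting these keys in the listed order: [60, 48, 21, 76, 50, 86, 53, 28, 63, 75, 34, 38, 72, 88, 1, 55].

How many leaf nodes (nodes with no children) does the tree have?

5

60: root
48: left child of 60 (depth 1)
21: left child of 48 (depth 2)
76: right child of 60 (depth 1)
50: right child of 48 (depth 2)
86: right child of 76 (depth 2)
53: right child of 50 (depth 3)
28: right child of 21 (depth 3)
63: left child of 76 (depth 2)
75: right child of 63 (depth 3)
34: right child of 28 (depth 4)
38: right child of 34 (depth 5)
72: left child of 75 (depth 4)
88: right child of 86 (depth 3)
1: left child of 21 (depth 3)
55: right child of 53 (depth 4)

Leaves: 1, 38, 55, 72, 88 — 5 in total.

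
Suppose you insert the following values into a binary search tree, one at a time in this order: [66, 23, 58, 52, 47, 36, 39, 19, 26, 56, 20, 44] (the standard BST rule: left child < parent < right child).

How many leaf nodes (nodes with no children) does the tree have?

4

Insert 66: tree is empty, so 66 becomes the root.
Insert 23: 23 < 66 → go left. Place as left child of 66.
Insert 58: 58 < 66 → go left; 58 > 23 → go right. Place as right child of 23.
Insert 52: 52 < 66 → go left; 52 > 23 → go right; 52 < 58 → go left. Place as left child of 58.
Insert 47: 47 < 66 → go left; 47 > 23 → go right; 47 < 58 → go left; 47 < 52 → go left. Place as left child of 52.
Insert 36: 36 < 66 → go left; 36 > 23 → go right; 36 < 58 → go left; 36 < 52 → go left; 36 < 47 → go left. Place as left child of 47.
Insert 39: 39 < 66 → go left; 39 > 23 → go right; 39 < 58 → go left; 39 < 52 → go left; 39 < 47 → go left; 39 > 36 → go right. Place as right child of 36.
Insert 19: 19 < 66 → go left; 19 < 23 → go left. Place as left child of 23.
Insert 26: 26 < 66 → go left; 26 > 23 → go right; 26 < 58 → go left; 26 < 52 → go left; 26 < 47 → go left; 26 < 36 → go left. Place as left child of 36.
Insert 56: 56 < 66 → go left; 56 > 23 → go right; 56 < 58 → go left; 56 > 52 → go right. Place as right child of 52.
Insert 20: 20 < 66 → go left; 20 < 23 → go left; 20 > 19 → go right. Place as right child of 19.
Insert 44: 44 < 66 → go left; 44 > 23 → go right; 44 < 58 → go left; 44 < 52 → go left; 44 < 47 → go left; 44 > 36 → go right; 44 > 39 → go right. Place as right child of 39.

Leaves: 20, 26, 44, 56 — 4 in total.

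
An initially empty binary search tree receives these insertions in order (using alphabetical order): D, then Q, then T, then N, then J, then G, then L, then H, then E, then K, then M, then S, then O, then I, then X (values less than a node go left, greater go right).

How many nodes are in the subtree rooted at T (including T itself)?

3

Resulting structure (node: left, right):
  D: L=–, R=Q
  Q: L=N, R=T
  T: L=S, R=X
  N: L=J, R=O
  J: L=G, R=L
  G: L=E, R=H
  L: L=K, R=M
  H: L=–, R=I
  E: L=–, R=–
  K: L=–, R=–
  M: L=–, R=–
  S: L=–, R=–
  O: L=–, R=–
  I: L=–, R=–
  X: L=–, R=–

Subtree rooted at T contains: T, S, X — 3 nodes.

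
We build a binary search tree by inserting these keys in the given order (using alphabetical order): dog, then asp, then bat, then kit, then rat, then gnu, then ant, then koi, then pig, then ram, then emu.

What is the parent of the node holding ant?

dog: root
asp: left child of dog (depth 1)
bat: right child of asp (depth 2)
kit: right child of dog (depth 1)
rat: right child of kit (depth 2)
gnu: left child of kit (depth 2)
ant: left child of asp (depth 2)
koi: left child of rat (depth 3)
pig: right child of koi (depth 4)
ram: right child of pig (depth 5)
emu: left child of gnu (depth 3)

asp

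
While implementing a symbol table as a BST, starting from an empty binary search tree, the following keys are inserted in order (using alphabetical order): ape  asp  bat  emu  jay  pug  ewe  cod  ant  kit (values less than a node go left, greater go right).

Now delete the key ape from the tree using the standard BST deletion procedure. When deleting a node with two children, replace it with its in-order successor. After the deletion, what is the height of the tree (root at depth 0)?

5

ape: root
asp: right child of ape (depth 1)
bat: right child of asp (depth 2)
emu: right child of bat (depth 3)
jay: right child of emu (depth 4)
pug: right child of jay (depth 5)
ewe: left child of jay (depth 5)
cod: left child of emu (depth 4)
ant: left child of ape (depth 1)
kit: left child of pug (depth 6)

Delete ape (two children — replace with in-order successor).
After deletion, deepest node is kit at depth 5.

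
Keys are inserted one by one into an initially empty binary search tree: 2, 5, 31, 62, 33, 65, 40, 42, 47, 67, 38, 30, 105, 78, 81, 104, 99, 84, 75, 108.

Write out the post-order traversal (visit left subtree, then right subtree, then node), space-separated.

30 38 47 42 40 33 75 84 99 104 81 78 108 105 67 65 62 31 5 2

Resulting structure (node: left, right):
  2: L=–, R=5
  5: L=–, R=31
  31: L=30, R=62
  62: L=33, R=65
  33: L=–, R=40
  65: L=–, R=67
  40: L=38, R=42
  42: L=–, R=47
  47: L=–, R=–
  67: L=–, R=105
  38: L=–, R=–
  30: L=–, R=–
  105: L=78, R=108
  78: L=75, R=81
  81: L=–, R=104
  104: L=99, R=–
  99: L=84, R=–
  84: L=–, R=–
  75: L=–, R=–
  108: L=–, R=–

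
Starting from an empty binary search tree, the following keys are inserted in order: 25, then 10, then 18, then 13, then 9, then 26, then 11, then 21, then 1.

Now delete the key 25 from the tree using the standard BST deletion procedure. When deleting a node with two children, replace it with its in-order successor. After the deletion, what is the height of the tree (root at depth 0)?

4

Insert 25: tree is empty, so 25 becomes the root.
Insert 10: 10 < 25 → go left. Place as left child of 25.
Insert 18: 18 < 25 → go left; 18 > 10 → go right. Place as right child of 10.
Insert 13: 13 < 25 → go left; 13 > 10 → go right; 13 < 18 → go left. Place as left child of 18.
Insert 9: 9 < 25 → go left; 9 < 10 → go left. Place as left child of 10.
Insert 26: 26 > 25 → go right. Place as right child of 25.
Insert 11: 11 < 25 → go left; 11 > 10 → go right; 11 < 18 → go left; 11 < 13 → go left. Place as left child of 13.
Insert 21: 21 < 25 → go left; 21 > 10 → go right; 21 > 18 → go right. Place as right child of 18.
Insert 1: 1 < 25 → go left; 1 < 10 → go left; 1 < 9 → go left. Place as left child of 9.

Delete 25 (two children — replace with in-order successor).
After deletion, deepest node is 11 at depth 4.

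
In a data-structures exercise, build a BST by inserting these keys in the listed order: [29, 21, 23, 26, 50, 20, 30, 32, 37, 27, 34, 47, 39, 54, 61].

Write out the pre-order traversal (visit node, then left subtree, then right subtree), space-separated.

29: root
21: left child of 29 (depth 1)
23: right child of 21 (depth 2)
26: right child of 23 (depth 3)
50: right child of 29 (depth 1)
20: left child of 21 (depth 2)
30: left child of 50 (depth 2)
32: right child of 30 (depth 3)
37: right child of 32 (depth 4)
27: right child of 26 (depth 4)
34: left child of 37 (depth 5)
47: right child of 37 (depth 5)
39: left child of 47 (depth 6)
54: right child of 50 (depth 2)
61: right child of 54 (depth 3)

29 21 20 23 26 27 50 30 32 37 34 47 39 54 61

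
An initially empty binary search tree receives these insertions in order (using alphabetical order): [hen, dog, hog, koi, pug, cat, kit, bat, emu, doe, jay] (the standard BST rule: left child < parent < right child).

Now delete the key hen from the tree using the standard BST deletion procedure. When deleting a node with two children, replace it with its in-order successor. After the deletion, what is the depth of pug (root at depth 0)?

2

Insert hen: tree is empty, so hen becomes the root.
Insert dog: dog < hen → go left. Place as left child of hen.
Insert hog: hog > hen → go right. Place as right child of hen.
Insert koi: koi > hen → go right; koi > hog → go right. Place as right child of hog.
Insert pug: pug > hen → go right; pug > hog → go right; pug > koi → go right. Place as right child of koi.
Insert cat: cat < hen → go left; cat < dog → go left. Place as left child of dog.
Insert kit: kit > hen → go right; kit > hog → go right; kit < koi → go left. Place as left child of koi.
Insert bat: bat < hen → go left; bat < dog → go left; bat < cat → go left. Place as left child of cat.
Insert emu: emu < hen → go left; emu > dog → go right. Place as right child of dog.
Insert doe: doe < hen → go left; doe < dog → go left; doe > cat → go right. Place as right child of cat.
Insert jay: jay > hen → go right; jay > hog → go right; jay < koi → go left; jay < kit → go left. Place as left child of kit.

Delete hen (two children — replace with in-order successor).
After deletion, path to pug: hog → koi → pug.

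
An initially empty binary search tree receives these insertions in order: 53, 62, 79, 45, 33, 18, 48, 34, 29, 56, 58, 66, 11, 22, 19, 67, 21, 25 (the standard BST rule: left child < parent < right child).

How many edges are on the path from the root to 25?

6

Insert 53: tree is empty, so 53 becomes the root.
Insert 62: 62 > 53 → go right. Place as right child of 53.
Insert 79: 79 > 53 → go right; 79 > 62 → go right. Place as right child of 62.
Insert 45: 45 < 53 → go left. Place as left child of 53.
Insert 33: 33 < 53 → go left; 33 < 45 → go left. Place as left child of 45.
Insert 18: 18 < 53 → go left; 18 < 45 → go left; 18 < 33 → go left. Place as left child of 33.
Insert 48: 48 < 53 → go left; 48 > 45 → go right. Place as right child of 45.
Insert 34: 34 < 53 → go left; 34 < 45 → go left; 34 > 33 → go right. Place as right child of 33.
Insert 29: 29 < 53 → go left; 29 < 45 → go left; 29 < 33 → go left; 29 > 18 → go right. Place as right child of 18.
Insert 56: 56 > 53 → go right; 56 < 62 → go left. Place as left child of 62.
Insert 58: 58 > 53 → go right; 58 < 62 → go left; 58 > 56 → go right. Place as right child of 56.
Insert 66: 66 > 53 → go right; 66 > 62 → go right; 66 < 79 → go left. Place as left child of 79.
Insert 11: 11 < 53 → go left; 11 < 45 → go left; 11 < 33 → go left; 11 < 18 → go left. Place as left child of 18.
Insert 22: 22 < 53 → go left; 22 < 45 → go left; 22 < 33 → go left; 22 > 18 → go right; 22 < 29 → go left. Place as left child of 29.
Insert 19: 19 < 53 → go left; 19 < 45 → go left; 19 < 33 → go left; 19 > 18 → go right; 19 < 29 → go left; 19 < 22 → go left. Place as left child of 22.
Insert 67: 67 > 53 → go right; 67 > 62 → go right; 67 < 79 → go left; 67 > 66 → go right. Place as right child of 66.
Insert 21: 21 < 53 → go left; 21 < 45 → go left; 21 < 33 → go left; 21 > 18 → go right; 21 < 29 → go left; 21 < 22 → go left; 21 > 19 → go right. Place as right child of 19.
Insert 25: 25 < 53 → go left; 25 < 45 → go left; 25 < 33 → go left; 25 > 18 → go right; 25 < 29 → go left; 25 > 22 → go right. Place as right child of 22.

Path to 25: 53 → 45 → 33 → 18 → 29 → 22 → 25, which is 6 edges.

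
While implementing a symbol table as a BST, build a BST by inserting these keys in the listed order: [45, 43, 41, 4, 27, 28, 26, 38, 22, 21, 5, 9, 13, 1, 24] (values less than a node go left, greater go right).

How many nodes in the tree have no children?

4

Resulting structure (node: left, right):
  45: L=43, R=–
  43: L=41, R=–
  41: L=4, R=–
  4: L=1, R=27
  27: L=26, R=28
  28: L=–, R=38
  26: L=22, R=–
  38: L=–, R=–
  22: L=21, R=24
  21: L=5, R=–
  5: L=–, R=9
  9: L=–, R=13
  13: L=–, R=–
  1: L=–, R=–
  24: L=–, R=–

Leaves: 1, 13, 24, 38 — 4 in total.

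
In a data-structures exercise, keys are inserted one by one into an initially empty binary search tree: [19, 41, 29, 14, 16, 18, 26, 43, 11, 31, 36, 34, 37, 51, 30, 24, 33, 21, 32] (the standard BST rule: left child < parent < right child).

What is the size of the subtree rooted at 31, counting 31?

Insert 19: tree is empty, so 19 becomes the root.
Insert 41: 41 > 19 → go right. Place as right child of 19.
Insert 29: 29 > 19 → go right; 29 < 41 → go left. Place as left child of 41.
Insert 14: 14 < 19 → go left. Place as left child of 19.
Insert 16: 16 < 19 → go left; 16 > 14 → go right. Place as right child of 14.
Insert 18: 18 < 19 → go left; 18 > 14 → go right; 18 > 16 → go right. Place as right child of 16.
Insert 26: 26 > 19 → go right; 26 < 41 → go left; 26 < 29 → go left. Place as left child of 29.
Insert 43: 43 > 19 → go right; 43 > 41 → go right. Place as right child of 41.
Insert 11: 11 < 19 → go left; 11 < 14 → go left. Place as left child of 14.
Insert 31: 31 > 19 → go right; 31 < 41 → go left; 31 > 29 → go right. Place as right child of 29.
Insert 36: 36 > 19 → go right; 36 < 41 → go left; 36 > 29 → go right; 36 > 31 → go right. Place as right child of 31.
Insert 34: 34 > 19 → go right; 34 < 41 → go left; 34 > 29 → go right; 34 > 31 → go right; 34 < 36 → go left. Place as left child of 36.
Insert 37: 37 > 19 → go right; 37 < 41 → go left; 37 > 29 → go right; 37 > 31 → go right; 37 > 36 → go right. Place as right child of 36.
Insert 51: 51 > 19 → go right; 51 > 41 → go right; 51 > 43 → go right. Place as right child of 43.
Insert 30: 30 > 19 → go right; 30 < 41 → go left; 30 > 29 → go right; 30 < 31 → go left. Place as left child of 31.
Insert 24: 24 > 19 → go right; 24 < 41 → go left; 24 < 29 → go left; 24 < 26 → go left. Place as left child of 26.
Insert 33: 33 > 19 → go right; 33 < 41 → go left; 33 > 29 → go right; 33 > 31 → go right; 33 < 36 → go left; 33 < 34 → go left. Place as left child of 34.
Insert 21: 21 > 19 → go right; 21 < 41 → go left; 21 < 29 → go left; 21 < 26 → go left; 21 < 24 → go left. Place as left child of 24.
Insert 32: 32 > 19 → go right; 32 < 41 → go left; 32 > 29 → go right; 32 > 31 → go right; 32 < 36 → go left; 32 < 34 → go left; 32 < 33 → go left. Place as left child of 33.

Subtree rooted at 31 contains: 31, 30, 36, 34, 33, 32, 37 — 7 nodes.

7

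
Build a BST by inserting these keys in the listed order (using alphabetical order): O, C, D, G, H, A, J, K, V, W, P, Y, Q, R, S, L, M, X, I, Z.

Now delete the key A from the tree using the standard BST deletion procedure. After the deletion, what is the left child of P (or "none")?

none

O: root
C: left child of O (depth 1)
D: right child of C (depth 2)
G: right child of D (depth 3)
H: right child of G (depth 4)
A: left child of C (depth 2)
J: right child of H (depth 5)
K: right child of J (depth 6)
V: right child of O (depth 1)
W: right child of V (depth 2)
P: left child of V (depth 2)
Y: right child of W (depth 3)
Q: right child of P (depth 3)
R: right child of Q (depth 4)
S: right child of R (depth 5)
L: right child of K (depth 7)
M: right child of L (depth 8)
X: left child of Y (depth 4)
I: left child of J (depth 6)
Z: right child of Y (depth 4)

Delete A (at most one child — splice it out).
After deletion, P's left child: none.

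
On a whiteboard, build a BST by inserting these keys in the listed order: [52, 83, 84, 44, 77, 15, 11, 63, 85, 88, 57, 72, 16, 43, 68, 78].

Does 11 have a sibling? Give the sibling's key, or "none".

52: root
83: right child of 52 (depth 1)
84: right child of 83 (depth 2)
44: left child of 52 (depth 1)
77: left child of 83 (depth 2)
15: left child of 44 (depth 2)
11: left child of 15 (depth 3)
63: left child of 77 (depth 3)
85: right child of 84 (depth 3)
88: right child of 85 (depth 4)
57: left child of 63 (depth 4)
72: right child of 63 (depth 4)
16: right child of 15 (depth 3)
43: right child of 16 (depth 4)
68: left child of 72 (depth 5)
78: right child of 77 (depth 3)

11's parent is 15; the other child of 15 is 16.

16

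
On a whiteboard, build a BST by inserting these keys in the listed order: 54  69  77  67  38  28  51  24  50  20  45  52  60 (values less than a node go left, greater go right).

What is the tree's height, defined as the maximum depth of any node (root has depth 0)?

4

Insert 54: tree is empty, so 54 becomes the root.
Insert 69: 69 > 54 → go right. Place as right child of 54.
Insert 77: 77 > 54 → go right; 77 > 69 → go right. Place as right child of 69.
Insert 67: 67 > 54 → go right; 67 < 69 → go left. Place as left child of 69.
Insert 38: 38 < 54 → go left. Place as left child of 54.
Insert 28: 28 < 54 → go left; 28 < 38 → go left. Place as left child of 38.
Insert 51: 51 < 54 → go left; 51 > 38 → go right. Place as right child of 38.
Insert 24: 24 < 54 → go left; 24 < 38 → go left; 24 < 28 → go left. Place as left child of 28.
Insert 50: 50 < 54 → go left; 50 > 38 → go right; 50 < 51 → go left. Place as left child of 51.
Insert 20: 20 < 54 → go left; 20 < 38 → go left; 20 < 28 → go left; 20 < 24 → go left. Place as left child of 24.
Insert 45: 45 < 54 → go left; 45 > 38 → go right; 45 < 51 → go left; 45 < 50 → go left. Place as left child of 50.
Insert 52: 52 < 54 → go left; 52 > 38 → go right; 52 > 51 → go right. Place as right child of 51.
Insert 60: 60 > 54 → go right; 60 < 69 → go left; 60 < 67 → go left. Place as left child of 67.

The deepest node is 20 at depth 4.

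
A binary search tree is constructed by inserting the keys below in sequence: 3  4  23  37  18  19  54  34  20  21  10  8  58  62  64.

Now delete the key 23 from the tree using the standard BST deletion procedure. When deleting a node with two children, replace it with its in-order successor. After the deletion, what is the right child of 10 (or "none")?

Insert 3: tree is empty, so 3 becomes the root.
Insert 4: 4 > 3 → go right. Place as right child of 3.
Insert 23: 23 > 3 → go right; 23 > 4 → go right. Place as right child of 4.
Insert 37: 37 > 3 → go right; 37 > 4 → go right; 37 > 23 → go right. Place as right child of 23.
Insert 18: 18 > 3 → go right; 18 > 4 → go right; 18 < 23 → go left. Place as left child of 23.
Insert 19: 19 > 3 → go right; 19 > 4 → go right; 19 < 23 → go left; 19 > 18 → go right. Place as right child of 18.
Insert 54: 54 > 3 → go right; 54 > 4 → go right; 54 > 23 → go right; 54 > 37 → go right. Place as right child of 37.
Insert 34: 34 > 3 → go right; 34 > 4 → go right; 34 > 23 → go right; 34 < 37 → go left. Place as left child of 37.
Insert 20: 20 > 3 → go right; 20 > 4 → go right; 20 < 23 → go left; 20 > 18 → go right; 20 > 19 → go right. Place as right child of 19.
Insert 21: 21 > 3 → go right; 21 > 4 → go right; 21 < 23 → go left; 21 > 18 → go right; 21 > 19 → go right; 21 > 20 → go right. Place as right child of 20.
Insert 10: 10 > 3 → go right; 10 > 4 → go right; 10 < 23 → go left; 10 < 18 → go left. Place as left child of 18.
Insert 8: 8 > 3 → go right; 8 > 4 → go right; 8 < 23 → go left; 8 < 18 → go left; 8 < 10 → go left. Place as left child of 10.
Insert 58: 58 > 3 → go right; 58 > 4 → go right; 58 > 23 → go right; 58 > 37 → go right; 58 > 54 → go right. Place as right child of 54.
Insert 62: 62 > 3 → go right; 62 > 4 → go right; 62 > 23 → go right; 62 > 37 → go right; 62 > 54 → go right; 62 > 58 → go right. Place as right child of 58.
Insert 64: 64 > 3 → go right; 64 > 4 → go right; 64 > 23 → go right; 64 > 37 → go right; 64 > 54 → go right; 64 > 58 → go right; 64 > 62 → go right. Place as right child of 62.

Delete 23 (two children — replace with in-order successor).
After deletion, 10's right child: none.

none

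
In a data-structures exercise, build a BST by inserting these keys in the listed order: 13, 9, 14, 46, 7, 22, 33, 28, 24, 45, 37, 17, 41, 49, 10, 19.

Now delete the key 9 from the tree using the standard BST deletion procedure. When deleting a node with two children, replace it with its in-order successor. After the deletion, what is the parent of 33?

22

Insert 13: tree is empty, so 13 becomes the root.
Insert 9: 9 < 13 → go left. Place as left child of 13.
Insert 14: 14 > 13 → go right. Place as right child of 13.
Insert 46: 46 > 13 → go right; 46 > 14 → go right. Place as right child of 14.
Insert 7: 7 < 13 → go left; 7 < 9 → go left. Place as left child of 9.
Insert 22: 22 > 13 → go right; 22 > 14 → go right; 22 < 46 → go left. Place as left child of 46.
Insert 33: 33 > 13 → go right; 33 > 14 → go right; 33 < 46 → go left; 33 > 22 → go right. Place as right child of 22.
Insert 28: 28 > 13 → go right; 28 > 14 → go right; 28 < 46 → go left; 28 > 22 → go right; 28 < 33 → go left. Place as left child of 33.
Insert 24: 24 > 13 → go right; 24 > 14 → go right; 24 < 46 → go left; 24 > 22 → go right; 24 < 33 → go left; 24 < 28 → go left. Place as left child of 28.
Insert 45: 45 > 13 → go right; 45 > 14 → go right; 45 < 46 → go left; 45 > 22 → go right; 45 > 33 → go right. Place as right child of 33.
Insert 37: 37 > 13 → go right; 37 > 14 → go right; 37 < 46 → go left; 37 > 22 → go right; 37 > 33 → go right; 37 < 45 → go left. Place as left child of 45.
Insert 17: 17 > 13 → go right; 17 > 14 → go right; 17 < 46 → go left; 17 < 22 → go left. Place as left child of 22.
Insert 41: 41 > 13 → go right; 41 > 14 → go right; 41 < 46 → go left; 41 > 22 → go right; 41 > 33 → go right; 41 < 45 → go left; 41 > 37 → go right. Place as right child of 37.
Insert 49: 49 > 13 → go right; 49 > 14 → go right; 49 > 46 → go right. Place as right child of 46.
Insert 10: 10 < 13 → go left; 10 > 9 → go right. Place as right child of 9.
Insert 19: 19 > 13 → go right; 19 > 14 → go right; 19 < 46 → go left; 19 < 22 → go left; 19 > 17 → go right. Place as right child of 17.

Delete 9 (two children — replace with in-order successor).
After deletion, 33's parent is 22.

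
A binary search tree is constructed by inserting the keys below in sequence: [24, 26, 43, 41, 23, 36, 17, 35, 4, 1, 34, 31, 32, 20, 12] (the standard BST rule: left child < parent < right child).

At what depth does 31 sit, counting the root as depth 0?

24: root
26: right child of 24 (depth 1)
43: right child of 26 (depth 2)
41: left child of 43 (depth 3)
23: left child of 24 (depth 1)
36: left child of 41 (depth 4)
17: left child of 23 (depth 2)
35: left child of 36 (depth 5)
4: left child of 17 (depth 3)
1: left child of 4 (depth 4)
34: left child of 35 (depth 6)
31: left child of 34 (depth 7)
32: right child of 31 (depth 8)
20: right child of 17 (depth 3)
12: right child of 4 (depth 4)

Path to 31: 24 → 26 → 43 → 41 → 36 → 35 → 34 → 31, which is 7 edges.

7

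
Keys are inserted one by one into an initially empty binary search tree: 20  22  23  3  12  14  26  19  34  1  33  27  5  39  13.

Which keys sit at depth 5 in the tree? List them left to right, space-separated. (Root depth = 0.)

33 39

20: root
22: right child of 20 (depth 1)
23: right child of 22 (depth 2)
3: left child of 20 (depth 1)
12: right child of 3 (depth 2)
14: right child of 12 (depth 3)
26: right child of 23 (depth 3)
19: right child of 14 (depth 4)
34: right child of 26 (depth 4)
1: left child of 3 (depth 2)
33: left child of 34 (depth 5)
27: left child of 33 (depth 6)
5: left child of 12 (depth 3)
39: right child of 34 (depth 5)
13: left child of 14 (depth 4)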